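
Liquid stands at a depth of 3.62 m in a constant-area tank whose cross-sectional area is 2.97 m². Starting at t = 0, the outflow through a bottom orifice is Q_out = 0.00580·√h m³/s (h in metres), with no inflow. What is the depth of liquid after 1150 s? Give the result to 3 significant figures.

0.608 m

With no inflow, A dh/dt = −0.00580 √h.
Separate and integrate: 2(√h − √h₀) = −(0.00580/A) t.
√h = √3.62 − 0.00580·1150/(2·2.97) = 1.9026 − 1.1229 = 0.77973.
h = 0.77973² = 0.60799 m.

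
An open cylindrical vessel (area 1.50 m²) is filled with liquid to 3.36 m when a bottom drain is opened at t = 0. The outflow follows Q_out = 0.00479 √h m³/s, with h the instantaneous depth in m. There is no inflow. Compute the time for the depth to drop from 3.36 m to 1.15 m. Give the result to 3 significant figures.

476 s

With no inflow, A dh/dt = −0.00479 √h.
∫ h^(−1/2) dh = −(0.00479/A) ∫ dt, giving 2√h = 2√h₀ − (0.00479/A) t.
t = 2A(√h₀ − √h)/0.00479 = 2·1.50·(√3.36 − √1.15)/0.00479
  = 3.0000 × (1.8330 − 1.0724) / 0.00479 = 476.40 s.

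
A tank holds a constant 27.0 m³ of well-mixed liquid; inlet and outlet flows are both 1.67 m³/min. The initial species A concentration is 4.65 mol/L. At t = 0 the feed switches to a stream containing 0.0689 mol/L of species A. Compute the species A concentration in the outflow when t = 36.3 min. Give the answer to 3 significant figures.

Species balance on the tank: V dC/dt = Q(C_in − C).
Rewrite as dC/dt + C/τ = C_in/τ, τ = V/Q = 16.168 min.
Integrating: C(t) = C_in + (C₀ − C_in) e^(−t/τ).
C(36.3) = 0.0689 + (4.65 − 0.0689)·e^(−36.3/16.168) = 0.0689 + (4.5811)·0.10590 = 0.55406 mol/L.

0.554 mol/L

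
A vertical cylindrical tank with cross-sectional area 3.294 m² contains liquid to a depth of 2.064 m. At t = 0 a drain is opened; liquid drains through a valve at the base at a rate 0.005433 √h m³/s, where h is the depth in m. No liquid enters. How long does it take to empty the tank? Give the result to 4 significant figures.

With no inflow, A dh/dt = −0.005433 √h.
This is separable: 2 d(√h)/dt = −0.005433/A, so √h = √h₀ − (0.005433/(2A)) t.
Set h = 0: 2√h₀ = (0.005433/A) t_empty ⇒ t_empty = 2A√h₀/0.005433.
t_empty = 2·3.294·√2.064/0.005433 = 6.58800·1.43666/0.005433 = 1742.08 s.

1742 s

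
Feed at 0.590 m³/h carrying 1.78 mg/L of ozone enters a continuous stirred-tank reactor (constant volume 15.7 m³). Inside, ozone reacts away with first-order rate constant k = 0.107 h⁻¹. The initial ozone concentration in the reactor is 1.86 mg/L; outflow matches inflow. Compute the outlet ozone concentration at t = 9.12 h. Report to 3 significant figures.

Accumulation = in − out − consumed: V dC/dt = Q C_in − Q C − k V C.
This is linear with rate a = Q/V + k = 0.14458 h⁻¹.
C_ss = Q C_in/(Q + kV) = 0.46266 mg/L; C(t) = C_ss + (C₀ − C_ss) e^(−a t).
C(9.12) = 0.46266 + (1.3973)·e^(−0.14458·9.12) = 0.46266 + (1.3973)·0.26752 = 0.83648 mg/L.

0.836 mg/L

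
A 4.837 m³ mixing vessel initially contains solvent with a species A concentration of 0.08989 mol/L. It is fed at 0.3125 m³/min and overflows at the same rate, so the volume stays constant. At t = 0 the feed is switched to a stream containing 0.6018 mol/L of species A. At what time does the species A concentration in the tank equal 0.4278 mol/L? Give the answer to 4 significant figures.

16.70 min

Accumulation = in − out for the solute gives V dC/dt = Q(C_in − C), so τ = V/Q = 15.4784 min.
C(t) = C_in + (C₀ − C_in) e^(−t/τ). Set C = 0.4278 and solve for t:
e^(−t/τ) = (C − C_in)/(C₀ − C_in) = (0.4278 − 0.6018)/(0.08989 − 0.6018) = 0.339903
t = −τ ln(…) = 15.4784 × 1.07909 = 16.7026 min.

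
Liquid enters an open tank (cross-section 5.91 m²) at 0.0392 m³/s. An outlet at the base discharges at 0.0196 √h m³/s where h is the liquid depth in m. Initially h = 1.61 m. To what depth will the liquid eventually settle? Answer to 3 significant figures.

A dh/dt = Q_in − 0.0196 √h. Steady state requires inflow = outflow:
Q_in = 0.0196 √h_ss ⇒ √h_ss = 0.0392/0.0196 = 2.0000.
h_ss = 2.0000² = 4.0000 m. (Since h₀ = 1.61 m < h_ss, the level will rise toward this value.)

4.00 m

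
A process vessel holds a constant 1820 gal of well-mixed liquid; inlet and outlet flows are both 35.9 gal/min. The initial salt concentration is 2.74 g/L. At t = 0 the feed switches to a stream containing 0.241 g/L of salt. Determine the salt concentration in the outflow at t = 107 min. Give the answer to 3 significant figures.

0.544 g/L

Unsteady species balance (constant V, well mixed): V dC/dt = Q(C_in − C).
Rewrite as dC/dt + C/τ = C_in/τ, τ = V/Q = 50.696 min.
Solution: C(t) = C_in + (C₀ − C_in) e^(−t/τ).
C(107) = 0.241 + (2.74 − 0.241)·e^(−107/50.696) = 0.241 + (2.4990)·0.12116 = 0.54379 g/L.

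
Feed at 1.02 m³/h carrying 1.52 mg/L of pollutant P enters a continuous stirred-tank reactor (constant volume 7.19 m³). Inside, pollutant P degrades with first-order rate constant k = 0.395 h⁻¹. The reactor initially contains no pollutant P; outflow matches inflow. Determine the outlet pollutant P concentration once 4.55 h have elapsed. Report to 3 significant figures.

0.367 mg/L

V dC/dt = Q(C_in − C) − k V C.
This is linear with rate a = Q/V + k = 0.53686 h⁻¹.
C_ss = Q C_in/(Q + kV) = 0.40165 mg/L; C(t) = C_ss + (C₀ − C_ss) e^(−a t).
C(4.55) = 0.40165 + (-0.40165)·e^(−0.53686·4.55) = 0.40165 + (-0.40165)·0.086923 = 0.36674 mg/L.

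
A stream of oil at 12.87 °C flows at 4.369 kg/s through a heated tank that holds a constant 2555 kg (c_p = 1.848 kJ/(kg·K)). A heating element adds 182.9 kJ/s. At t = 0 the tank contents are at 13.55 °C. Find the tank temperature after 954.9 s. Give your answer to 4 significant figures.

31.23 °C

M c_p dT/dt = ṁ c_p (T_in − T) + Q̇.
Rearrange: dT/dt = (T_ss − T)/τ with τ = M/ṁ = 584.802 s and T_ss = T_in + Q̇/(ṁ c_p) = 35.5232 °C.
This is linear first-order; T(t) = T_ss + (T₀ − T_ss) e^(−t/τ).
T(954.9) = 35.5232 + (-21.9732)·e^(−954.9/584.802) = 35.5232 + (-21.9732)·0.195370 = 31.2303 °C.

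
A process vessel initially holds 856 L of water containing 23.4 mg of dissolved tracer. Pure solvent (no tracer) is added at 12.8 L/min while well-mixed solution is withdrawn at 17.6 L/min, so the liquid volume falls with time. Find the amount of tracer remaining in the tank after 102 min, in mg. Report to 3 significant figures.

1.04 mg

Let m(t) be the amount of tracer. Volume: V(t) = V₀ + (Q_in − Q_out) t = 856 − 4.8000 t; V(102) = 366.40 L.
Solute balance: dm/dt = 0 − Q_out C = −Q_out m/V(t).
dm/m = −Q_out dt/(V₀ − 4.8000 t); integrating gives ln(m/m₀) = −(Q_out/(Q_in−Q_out)) ln(V/V₀).
m = m₀ (V₀/V)^(Q_out/(Q_in−Q_out)) = 23.4 × (856/366.40)^(-3.6667) = 1.0423 mg.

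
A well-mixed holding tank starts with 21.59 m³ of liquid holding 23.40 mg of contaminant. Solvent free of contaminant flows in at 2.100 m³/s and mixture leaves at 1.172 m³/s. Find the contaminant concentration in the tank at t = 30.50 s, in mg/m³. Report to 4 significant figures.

Total volume: dV/dt = Q_in − Q_out = 0.928000 m³/s, so V(t) = 21.59 + 0.928000 t and V(30.50) = 49.8940 m³.
Species balance (pure solvent in): dm/dt = −Q_out · m/V(t).
dm/m = −Q_out dt/(V₀ + 0.928000 t); integrating gives ln(m/m₀) = −(Q_out/(Q_in−Q_out)) ln(V/V₀).
m = m₀ (V₀/V)^(Q_out/(Q_in−Q_out)) = 23.40 × (21.59/49.8940)^(1.26293) = 8.12395 mg.
C = m/V = 8.12395/49.8940 = 0.162824 mg/m³.

0.1628 mg/m³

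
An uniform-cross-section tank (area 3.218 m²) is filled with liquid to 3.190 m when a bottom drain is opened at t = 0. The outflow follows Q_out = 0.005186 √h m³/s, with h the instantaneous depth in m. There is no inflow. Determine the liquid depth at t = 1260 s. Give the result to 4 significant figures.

Volume balance on the tank: A dh/dt = −0.005186 √h.
Separate and integrate: 2(√h − √h₀) = −(0.005186/A) t.
√h = √3.190 − 0.005186·1260/(2·3.218) = 1.78606 − 1.01528 = 0.770774.
h = 0.770774² = 0.594093 m.

0.5941 m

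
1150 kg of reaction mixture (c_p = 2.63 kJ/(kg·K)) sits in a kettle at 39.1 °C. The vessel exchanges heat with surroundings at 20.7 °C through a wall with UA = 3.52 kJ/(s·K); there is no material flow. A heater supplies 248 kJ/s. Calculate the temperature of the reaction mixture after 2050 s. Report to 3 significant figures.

86.4 °C

M c_p dT/dt = −UA(T − T_amb) + Q̇.
dT/dt = (T_ss − T)/τ with T_ss = T_amb + Q̇/UA = 20.7 + 248/3.52 = 91.155 °C, τ = M c_p/UA = 1150·2.63/3.52 = 859.23 s.
This is linear first-order; T(t) = T_ss + (T₀ − T_ss) e^(−t/τ).
T(2050) = 91.155 + (-52.055)·0.092011 = 86.365 °C.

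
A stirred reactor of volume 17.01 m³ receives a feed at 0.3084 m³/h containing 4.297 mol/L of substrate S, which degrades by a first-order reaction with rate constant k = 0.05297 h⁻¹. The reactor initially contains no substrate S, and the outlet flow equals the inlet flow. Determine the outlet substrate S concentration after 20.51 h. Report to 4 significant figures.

0.8408 mol/L

Accumulation = in − out − consumed: V dC/dt = Q C_in − Q C − k V C.
This is linear with rate a = Q/V + k = 0.0711005 h⁻¹.
C_ss = Q C_in/(Q + kV) = 1.09573 mol/L; C(t) = C_ss + (C₀ − C_ss) e^(−a t).
C(20.51) = 1.09573 + (-1.09573)·e^(−0.0711005·20.51) = 1.09573 + (-1.09573)·0.232638 = 0.840820 mol/L.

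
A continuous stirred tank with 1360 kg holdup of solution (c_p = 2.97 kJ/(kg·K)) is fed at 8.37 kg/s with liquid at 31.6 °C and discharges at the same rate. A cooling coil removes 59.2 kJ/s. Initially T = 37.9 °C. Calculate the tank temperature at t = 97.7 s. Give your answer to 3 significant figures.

Energy balance: M c_p dT/dt = ṁ c_p (T_in − T) − 59.2.
τ = M/ṁ = 162.49 s; T_ss = T_in − Q̇/(ṁ c_p) = 31.6 − 59.2/(8.37·2.97) = 29.219 °C.
This is linear first-order; T(t) = T_ss + (T₀ − T_ss) e^(−t/τ).
T(97.7) = 29.219 + (8.6814)·e^(−97.7/162.49) = 29.219 + (8.6814)·0.54811 = 33.977 °C.

34.0 °C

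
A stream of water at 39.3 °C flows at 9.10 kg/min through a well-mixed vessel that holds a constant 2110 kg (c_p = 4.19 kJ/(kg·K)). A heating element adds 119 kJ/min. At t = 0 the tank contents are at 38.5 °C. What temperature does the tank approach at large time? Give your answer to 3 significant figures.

42.4 °C

M c_p dT/dt = ṁ c_p (T_in − T) + Q̇.
At steady state dT/dt = 0 ⇒ T_ss = T_in + Q̇/(ṁ c_p) = 39.3 + 119/(9.10·4.19) = 42.421 °C.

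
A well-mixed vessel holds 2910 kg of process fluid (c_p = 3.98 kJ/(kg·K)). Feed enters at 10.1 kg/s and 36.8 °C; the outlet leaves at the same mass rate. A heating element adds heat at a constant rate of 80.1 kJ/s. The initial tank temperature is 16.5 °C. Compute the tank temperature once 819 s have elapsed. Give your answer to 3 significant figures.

Unsteady energy balance on the tank contents: M c_p dT/dt = ṁ c_p (T_in − T) + 80.1.
τ = M/ṁ = 288.12 s; T_ss = T_in + Q̇/(ṁ c_p) = 36.8 + 80.1/(10.1·3.98) = 38.793 °C.
This is linear first-order; T(t) = T_ss + (T₀ − T_ss) e^(−t/τ).
T(819) = 38.793 + (-22.293)·e^(−819/288.12) = 38.793 + (-22.293)·0.058275 = 37.494 °C.

37.5 °C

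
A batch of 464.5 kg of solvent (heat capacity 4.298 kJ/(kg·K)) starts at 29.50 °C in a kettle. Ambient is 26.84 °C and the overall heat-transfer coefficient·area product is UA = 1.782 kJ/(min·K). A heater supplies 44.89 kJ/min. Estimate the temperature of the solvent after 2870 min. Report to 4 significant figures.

50.29 °C

Lumped-capacitance energy balance: M c_p dT/dt = UA(T_amb − T) + Q̇.
dT/dt = (T_ss − T)/τ with T_ss = T_amb + Q̇/UA = 26.84 + 44.89/1.782 = 52.0308 °C, τ = M c_p/UA = 464.5·4.298/1.782 = 1120.33 min.
Solution: T(t) = T_ss + (T₀ − T_ss) e^(−t/τ).
T(2870) = 52.0308 + (-22.5308)·0.0771692 = 50.2921 °C.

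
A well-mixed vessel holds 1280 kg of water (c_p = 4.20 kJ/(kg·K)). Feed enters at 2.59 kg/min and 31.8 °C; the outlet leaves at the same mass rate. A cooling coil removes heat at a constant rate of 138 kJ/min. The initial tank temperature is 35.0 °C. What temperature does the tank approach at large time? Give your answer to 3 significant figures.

Unsteady energy balance on the tank contents: M c_p dT/dt = ṁ c_p (T_in − T) − 138.
At steady state dT/dt = 0 ⇒ T_ss = T_in − Q̇/(ṁ c_p) = 31.8 − 138/(2.59·4.20) = 19.114 °C.

19.1 °C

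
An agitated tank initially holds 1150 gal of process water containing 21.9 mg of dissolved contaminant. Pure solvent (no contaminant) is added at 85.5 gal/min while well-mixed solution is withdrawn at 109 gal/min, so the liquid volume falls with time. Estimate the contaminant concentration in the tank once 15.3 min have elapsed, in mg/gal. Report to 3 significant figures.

0.00487 mg/gal

Total volume: dV/dt = Q_in − Q_out = -23.500 gal/min, so V(t) = 1150 − 23.500 t and V(15.3) = 790.45 gal.
Solute balance: dm/dt = 0 − Q_out C = −Q_out m/V(t).
Separate: dm/m = −Q_out dt/V(t) ⇒ ln(m/m₀) = −(Q_out/(Q_in−Q_out)) ln(V/V₀).
m = m₀ (V₀/V)^(Q_out/(Q_in−Q_out)) = 21.9 × (1150/790.45)^(-4.6383) = 3.8479 mg.
C = m/V = 3.8479/790.45 = 0.0048680 mg/gal.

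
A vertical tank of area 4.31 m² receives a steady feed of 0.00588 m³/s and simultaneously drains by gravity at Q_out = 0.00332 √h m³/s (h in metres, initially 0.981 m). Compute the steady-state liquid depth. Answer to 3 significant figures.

Level balance: A dh/dt = 0.00588 − 0.00332 √h. Setting dh/dt = 0:
Q_in = 0.00332 √h_ss ⇒ √h_ss = 0.00588/0.00332 = 1.7711.
h_ss = 1.7711² = 3.1367 m. (Since h₀ = 0.981 m < h_ss, the level will rise toward this value.)

3.14 m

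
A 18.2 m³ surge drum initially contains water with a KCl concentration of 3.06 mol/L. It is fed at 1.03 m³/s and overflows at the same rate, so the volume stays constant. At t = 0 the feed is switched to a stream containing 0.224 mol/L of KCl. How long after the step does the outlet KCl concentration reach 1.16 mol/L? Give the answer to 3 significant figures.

19.6 s

Transient balance on the dissolved component: V dC/dt = Q(C_in − C), so τ = V/Q = 17.670 s.
C(t) = C_in + (C₀ − C_in) e^(−t/τ). Set C = 1.16 and solve for t:
e^(−t/τ) = (C − C_in)/(C₀ − C_in) = (1.16 − 0.224)/(3.06 − 0.224) = 0.33004
t = −τ ln(…) = 17.670 × 1.1085 = 19.588 s.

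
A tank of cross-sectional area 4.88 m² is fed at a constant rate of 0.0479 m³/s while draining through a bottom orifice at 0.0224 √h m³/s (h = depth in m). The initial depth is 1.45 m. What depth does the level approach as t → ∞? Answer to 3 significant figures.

4.57 m

A dh/dt = Q_in − 0.0224 √h. Steady state requires inflow = outflow:
Q_in = 0.0224 √h_ss ⇒ √h_ss = 0.0479/0.0224 = 2.1384.
h_ss = 2.1384² = 4.5727 m. (Since h₀ = 1.45 m < h_ss, the level will rise toward this value.)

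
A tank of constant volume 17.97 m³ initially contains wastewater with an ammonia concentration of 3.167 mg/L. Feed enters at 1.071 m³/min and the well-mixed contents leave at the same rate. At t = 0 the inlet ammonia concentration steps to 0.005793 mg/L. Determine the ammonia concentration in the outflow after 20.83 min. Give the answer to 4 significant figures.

Accumulation = in − out for the solute gives V dC/dt = Q(C_in − C).
So dC/dt = (C_in − C)/τ with τ = V/Q = 17.97/1.071 = 16.7787 min.
Solution: C(t) = C_in + (C₀ − C_in) e^(−t/τ).
C(20.83) = 0.005793 + (3.167 − 0.005793)·e^(−20.83/16.7787) = 0.005793 + (3.16121)·0.288964 = 0.919267 mg/L.

0.9193 mg/L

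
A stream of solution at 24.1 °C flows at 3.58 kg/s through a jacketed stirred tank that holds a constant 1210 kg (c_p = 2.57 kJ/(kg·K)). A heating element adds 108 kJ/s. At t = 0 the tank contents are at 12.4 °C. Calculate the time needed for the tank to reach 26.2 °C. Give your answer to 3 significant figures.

M c_p dT/dt = ṁ c_p (T_in − T) + Q̇.
τ = M/ṁ = 337.99 s; T_ss = T_in + Q̇/(ṁ c_p) = 35.838 °C.
T(t) = T_ss + (T₀ − T_ss) e^(−t/τ). Set T = 26.2:
e^(−t/τ) = (26.2 − 35.838)/(12.4 − 35.838) = 0.41122
t = −337.99 · ln(0.41122) = 300.34 s.

300 s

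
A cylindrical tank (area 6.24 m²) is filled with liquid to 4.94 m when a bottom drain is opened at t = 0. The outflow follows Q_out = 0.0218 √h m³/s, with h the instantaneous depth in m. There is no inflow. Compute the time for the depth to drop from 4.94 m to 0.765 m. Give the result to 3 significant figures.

772 s

With no inflow, A dh/dt = −0.0218 √h.
This is separable: 2 d(√h)/dt = −0.0218/A, so √h = √h₀ − (0.0218/(2A)) t.
t = 2A(√h₀ − √h)/0.0218 = 2·6.24·(√4.94 − √0.765)/0.0218
  = 12.480 × (2.2226 − 0.87464) / 0.0218 = 771.68 s.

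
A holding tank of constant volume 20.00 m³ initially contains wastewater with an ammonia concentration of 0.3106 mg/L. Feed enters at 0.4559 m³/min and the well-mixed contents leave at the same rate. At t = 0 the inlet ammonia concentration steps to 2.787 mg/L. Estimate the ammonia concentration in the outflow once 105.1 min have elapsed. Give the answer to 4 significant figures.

Accumulation = in − out for the solute gives V dC/dt = Q(C_in − C).
Time constant τ = V/Q = 20.00/0.4559 = 43.8693 min.
Solution: C(t) = C_in + (C₀ − C_in) e^(−t/τ).
C(105.1) = 2.787 + (0.3106 − 2.787)·e^(−105.1/43.8693) = 2.787 + (-2.47640)·0.0911039 = 2.56139 mg/L.

2.561 mg/L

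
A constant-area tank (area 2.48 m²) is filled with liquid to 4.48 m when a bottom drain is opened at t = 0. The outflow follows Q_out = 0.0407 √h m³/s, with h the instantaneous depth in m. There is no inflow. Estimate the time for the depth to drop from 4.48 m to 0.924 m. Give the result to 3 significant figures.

With no inflow, A dh/dt = −0.0407 √h.
Separate and integrate: 2(√h − √h₀) = −(0.0407/A) t.
t = 2A(√h₀ − √h)/0.0407 = 2·2.48·(√4.48 − √0.924)/0.0407
  = 4.9600 × (2.1166 − 0.96125) / 0.0407 = 140.80 s.

141 s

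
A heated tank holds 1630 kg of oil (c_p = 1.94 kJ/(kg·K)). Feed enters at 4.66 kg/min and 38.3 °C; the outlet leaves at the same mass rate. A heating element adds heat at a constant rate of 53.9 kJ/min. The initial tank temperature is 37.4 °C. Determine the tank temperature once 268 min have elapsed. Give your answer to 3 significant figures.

M c_p dT/dt = ṁ c_p (T_in − T) + Q̇.
τ = M/ṁ = 349.79 min; T_ss = T_in + Q̇/(ṁ c_p) = 38.3 + 53.9/(4.66·1.94) = 44.262 °C.
Integrating: T(t) = T_ss + (T₀ − T_ss) e^(−t/τ).
T(268) = 44.262 + (-6.8621)·e^(−268/349.79) = 44.262 + (-6.8621)·0.46478 = 41.073 °C.

41.1 °C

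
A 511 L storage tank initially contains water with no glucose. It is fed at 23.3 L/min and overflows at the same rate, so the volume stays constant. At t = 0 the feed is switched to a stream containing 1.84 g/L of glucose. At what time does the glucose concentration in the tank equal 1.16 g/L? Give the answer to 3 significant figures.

Unsteady species balance (constant V, well mixed): V dC/dt = Q(C_in − C), so τ = V/Q = 21.931 min.
C(t) = C_in + (C₀ − C_in) e^(−t/τ). Set C = 1.16 and solve for t:
e^(−t/τ) = (C − C_in)/(C₀ − C_in) = (1.16 − 1.84)/(0 − 1.84) = 0.36957
t = −τ ln(…) = 21.931 × 0.99543 = 21.831 min.

21.8 min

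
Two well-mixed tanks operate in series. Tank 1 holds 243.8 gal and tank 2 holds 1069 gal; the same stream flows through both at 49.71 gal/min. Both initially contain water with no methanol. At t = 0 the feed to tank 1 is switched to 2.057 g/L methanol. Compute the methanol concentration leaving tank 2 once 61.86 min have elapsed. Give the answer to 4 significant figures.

1.907 g/L

Species balance on tank i: dCᵢ/dt = (Cᵢ₋₁ − Cᵢ)/τᵢ with τᵢ = Vᵢ/Q.
τ₁ = 243.8/49.71 = 4.90445 min; τ₂ = 1069/49.71 = 21.5047 min.
Solving the cascade with C₁(0)=C₂(0)=0 gives C₂(t) = C_in[1 − (τ₁ e^(−t/τ₁) − τ₂ e^(−t/τ₂))/(τ₁ − τ₂)].
At t = 61.86: e^(−t/τ₁) = 3.32831e-06, e^(−t/τ₂) = 0.0563273.
C₂ = 2.057·[1 − (4.90445·3.32831e-06 − 21.5047·0.0563273)/(-16.6003)] = 2.057·0.927032 = 1.90691 g/L.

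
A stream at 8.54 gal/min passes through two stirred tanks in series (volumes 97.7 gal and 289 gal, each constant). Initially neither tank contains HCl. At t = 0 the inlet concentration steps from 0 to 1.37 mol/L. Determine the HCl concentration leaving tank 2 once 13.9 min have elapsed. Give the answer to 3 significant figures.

Each tank obeys Vᵢ dCᵢ/dt = Q(Cᵢ₋₁ − Cᵢ), so τᵢ = Vᵢ/Q.
τ₁ = 97.7/8.54 = 11.440 min; τ₂ = 289/8.54 = 33.841 min.
Tank 1: C₁ = C_in(1 − e^(−t/τ₁)). Tank 2 (τ₁ ≠ τ₂): C₂ = C_in[1 − (τ₁ e^(−t/τ₁) − τ₂ e^(−t/τ₂))/(τ₁ − τ₂)].
At t = 13.9: e^(−t/τ₁) = 0.29671, e^(−t/τ₂) = 0.66315.
C₂ = 1.37·[1 − (11.440·0.29671 − 33.841·0.66315)/(-22.400)] = 1.37·0.14970 = 0.20508 mol/L.

0.205 mol/L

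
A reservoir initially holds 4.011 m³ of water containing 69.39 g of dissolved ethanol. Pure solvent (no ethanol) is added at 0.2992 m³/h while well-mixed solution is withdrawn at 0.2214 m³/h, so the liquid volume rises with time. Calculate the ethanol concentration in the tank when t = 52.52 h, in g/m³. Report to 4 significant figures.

1.161 g/m³

Let m(t) be the amount of ethanol. Volume: V(t) = V₀ + (Q_in − Q_out) t = 4.011 + 0.0778000 t; V(52.52) = 8.09706 m³.
Solute balance: dm/dt = 0 − Q_out C = −Q_out m/V(t).
Separate: dm/m = −Q_out dt/V(t) ⇒ ln(m/m₀) = −(Q_out/(Q_in−Q_out)) ln(V/V₀).
m = m₀ (V₀/V)^(Q_out/(Q_in−Q_out)) = 69.39 × (4.011/8.09706)^(2.84576) = 9.40002 g.
C = m/V = 9.40002/8.09706 = 1.16092 g/m³.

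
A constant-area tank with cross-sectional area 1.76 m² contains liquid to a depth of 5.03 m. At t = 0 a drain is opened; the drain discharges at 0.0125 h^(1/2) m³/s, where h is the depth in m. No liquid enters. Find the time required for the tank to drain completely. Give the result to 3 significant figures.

With no inflow, A dh/dt = −0.0125 √h.
∫ h^(−1/2) dh = −(0.0125/A) ∫ dt, giving 2√h = 2√h₀ − (0.0125/A) t.
Set h = 0: 2√h₀ = (0.0125/A) t_empty ⇒ t_empty = 2A√h₀/0.0125.
t_empty = 2·1.76·√5.03/0.0125 = 3.5200·2.2428/0.0125 = 631.56 s.

632 s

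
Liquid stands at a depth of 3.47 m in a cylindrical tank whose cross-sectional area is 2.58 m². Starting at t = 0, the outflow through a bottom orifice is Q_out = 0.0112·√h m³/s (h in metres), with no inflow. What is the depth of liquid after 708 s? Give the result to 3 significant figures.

With no inflow, A dh/dt = −0.0112 √h.
Separate and integrate: 2(√h − √h₀) = −(0.0112/A) t.
√h = √3.47 − 0.0112·708/(2·2.58) = 1.8628 − 1.5367 = 0.32605.
h = 0.32605² = 0.10631 m.

0.106 m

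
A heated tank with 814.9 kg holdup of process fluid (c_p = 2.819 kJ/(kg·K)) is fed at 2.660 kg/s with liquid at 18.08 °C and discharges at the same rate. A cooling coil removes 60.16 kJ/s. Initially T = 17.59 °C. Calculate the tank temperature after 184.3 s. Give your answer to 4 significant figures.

Heat balance on the well-mixed liquid: M c_p dT/dt = ṁ c_p (T_in − T) − 60.16.
τ = M/ṁ = 306.353 s; T_ss = T_in − Q̇/(ṁ c_p) = 18.08 − 60.16/(2.660·2.819) = 10.0571 °C.
T approaches T_ss exponentially: T(t) = T_ss + (T₀ − T_ss) e^(−t/τ).
T(184.3) = 10.0571 + (7.53290)·e^(−184.3/306.353) = 10.0571 + (7.53290)·0.547938 = 14.1847 °C.

14.18 °C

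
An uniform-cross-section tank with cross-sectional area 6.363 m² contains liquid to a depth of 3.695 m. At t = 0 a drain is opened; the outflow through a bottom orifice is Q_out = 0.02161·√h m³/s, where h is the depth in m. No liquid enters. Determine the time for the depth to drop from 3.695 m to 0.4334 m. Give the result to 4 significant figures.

A dh/dt = −Q_out = −0.02161 √h.
∫ h^(−1/2) dh = −(0.02161/A) ∫ dt, giving 2√h = 2√h₀ − (0.02161/A) t.
t = 2A(√h₀ − √h)/0.02161 = 2·6.363·(√3.695 − √0.4334)/0.02161
  = 12.7260 × (1.92224 − 0.658331) / 0.02161 = 744.307 s.

744.3 s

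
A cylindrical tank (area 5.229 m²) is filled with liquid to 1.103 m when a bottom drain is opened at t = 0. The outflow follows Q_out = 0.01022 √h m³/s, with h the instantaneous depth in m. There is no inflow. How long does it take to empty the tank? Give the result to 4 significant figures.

Volume balance on the tank: A dh/dt = −0.01022 √h.
Separate and integrate: 2(√h − √h₀) = −(0.01022/A) t.
Tank is empty when √h = 0: t_empty = 2A√h₀/0.01022.
t_empty = 2·5.229·√1.103/0.01022 = 10.4580·1.05024/0.01022 = 1074.70 s.

1075 s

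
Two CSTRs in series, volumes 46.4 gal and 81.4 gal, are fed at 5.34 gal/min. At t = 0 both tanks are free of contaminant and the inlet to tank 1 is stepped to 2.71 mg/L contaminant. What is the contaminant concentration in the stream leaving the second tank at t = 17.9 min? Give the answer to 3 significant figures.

1.22 mg/L

Each tank obeys Vᵢ dCᵢ/dt = Q(Cᵢ₋₁ − Cᵢ), so τᵢ = Vᵢ/Q.
τ₁ = 46.4/5.34 = 8.6891 min; τ₂ = 81.4/5.34 = 15.243 min.
Solving the cascade with C₁(0)=C₂(0)=0 gives C₂(t) = C_in[1 − (τ₁ e^(−t/τ₁) − τ₂ e^(−t/τ₂))/(τ₁ − τ₂)].
At t = 17.9: e^(−t/τ₁) = 0.12745, e^(−t/τ₂) = 0.30904.
C₂ = 2.71·[1 − (8.6891·0.12745 − 15.243·0.30904)/(-6.5543)] = 2.71·0.45021 = 1.2201 mg/L.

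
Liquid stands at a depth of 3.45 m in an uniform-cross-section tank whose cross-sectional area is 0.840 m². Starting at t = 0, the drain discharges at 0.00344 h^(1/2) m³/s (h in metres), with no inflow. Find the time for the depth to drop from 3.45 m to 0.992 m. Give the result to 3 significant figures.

421 s

A dh/dt = −Q_out = −0.00344 √h.
This is separable: 2 d(√h)/dt = −0.00344/A, so √h = √h₀ − (0.00344/(2A)) t.
t = 2A(√h₀ − √h)/0.00344 = 2·0.840·(√3.45 − √0.992)/0.00344
  = 1.6800 × (1.8574 − 0.99599) / 0.00344 = 420.70 s.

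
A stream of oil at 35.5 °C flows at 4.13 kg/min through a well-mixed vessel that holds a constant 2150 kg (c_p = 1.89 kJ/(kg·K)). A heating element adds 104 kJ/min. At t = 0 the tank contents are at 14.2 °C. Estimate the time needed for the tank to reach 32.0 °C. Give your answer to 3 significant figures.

M c_p dT/dt = ṁ c_p (T_in − T) + Q̇.
τ = M/ṁ = 520.58 min; T_ss = T_in + Q̇/(ṁ c_p) = 48.824 °C.
T(t) = T_ss + (T₀ − T_ss) e^(−t/τ). Set T = 32.0:
e^(−t/τ) = (32.0 − 48.824)/(14.2 − 48.824) = 0.48590
t = −520.58 · ln(0.48590) = 375.73 min.

376 min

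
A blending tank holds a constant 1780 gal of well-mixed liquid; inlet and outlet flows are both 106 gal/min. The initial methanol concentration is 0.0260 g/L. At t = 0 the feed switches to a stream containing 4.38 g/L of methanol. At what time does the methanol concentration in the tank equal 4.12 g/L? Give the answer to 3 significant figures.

Transient balance on the dissolved component: V dC/dt = Q(C_in − C), so τ = V/Q = 16.792 min.
C(t) = C_in + (C₀ − C_in) e^(−t/τ). Set C = 4.12 and solve for t:
e^(−t/τ) = (C − C_in)/(C₀ − C_in) = (4.12 − 4.38)/(0.0260 − 4.38) = 0.059715
t = −τ ln(…) = 16.792 × 2.8182 = 47.324 min.

47.3 min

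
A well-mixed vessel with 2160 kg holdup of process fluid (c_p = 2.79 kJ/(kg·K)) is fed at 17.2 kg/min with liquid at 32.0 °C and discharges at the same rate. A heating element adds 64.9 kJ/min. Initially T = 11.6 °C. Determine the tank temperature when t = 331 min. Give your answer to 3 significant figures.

31.8 °C

M c_p dT/dt = ṁ c_p (T_in − T) + Q̇.
τ = M/ṁ = 125.58 min; T_ss = T_in + Q̇/(ṁ c_p) = 32.0 + 64.9/(17.2·2.79) = 33.352 °C.
This is linear first-order; T(t) = T_ss + (T₀ − T_ss) e^(−t/τ).
T(331) = 33.352 + (-21.752)·e^(−331/125.58) = 33.352 + (-21.752)·0.071666 = 31.794 °C.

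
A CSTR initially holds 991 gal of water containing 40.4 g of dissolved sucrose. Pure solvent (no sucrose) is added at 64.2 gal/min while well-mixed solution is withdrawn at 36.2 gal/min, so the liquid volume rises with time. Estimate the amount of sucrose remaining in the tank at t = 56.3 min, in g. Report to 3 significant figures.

11.8 g

Total volume: dV/dt = Q_in − Q_out = 28.000 gal/min, so V(t) = 991 + 28.000 t and V(56.3) = 2567.4 gal.
No sucrose enters, so dm/dt = −Q_out · (m/V).
Separate: dm/m = −Q_out dt/V(t) ⇒ ln(m/m₀) = −(Q_out/(Q_in−Q_out)) ln(V/V₀).
m = m₀ (V₀/V)^(Q_out/(Q_in−Q_out)) = 40.4 × (991/2567.4)^(1.2929) = 11.800 g.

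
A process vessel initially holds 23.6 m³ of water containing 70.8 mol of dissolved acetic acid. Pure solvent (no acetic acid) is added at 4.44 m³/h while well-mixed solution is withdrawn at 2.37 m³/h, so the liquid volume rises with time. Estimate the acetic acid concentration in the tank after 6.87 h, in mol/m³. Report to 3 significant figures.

1.09 mol/m³

Let m(t) be the amount of acetic acid. Volume: V(t) = V₀ + (Q_in − Q_out) t = 23.6 + 2.0700 t; V(6.87) = 37.821 m³.
No acetic acid enters, so dm/dt = −Q_out · (m/V).
dm/m = −Q_out dt/(V₀ + 2.0700 t); integrating gives ln(m/m₀) = −(Q_out/(Q_in−Q_out)) ln(V/V₀).
m = m₀ (V₀/V)^(Q_out/(Q_in−Q_out)) = 70.8 × (23.6/37.821)^(1.1449) = 41.260 mol.
C = m/V = 41.260/37.821 = 1.0909 mol/m³.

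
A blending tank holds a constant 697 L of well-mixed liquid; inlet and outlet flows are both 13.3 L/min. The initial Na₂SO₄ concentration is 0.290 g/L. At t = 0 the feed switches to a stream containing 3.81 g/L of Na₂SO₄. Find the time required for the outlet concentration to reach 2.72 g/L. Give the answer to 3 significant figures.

61.4 min

Species balance: V dC/dt = Q(C_in − C) ⇒ τ = V/Q = 52.406 min.
C(t) = C_in + (C₀ − C_in) e^(−t/τ). Set C = 2.72 and solve for t:
e^(−t/τ) = (C − C_in)/(C₀ − C_in) = (2.72 − 3.81)/(0.290 − 3.81) = 0.30966
t = −τ ln(…) = 52.406 × 1.1723 = 61.435 min.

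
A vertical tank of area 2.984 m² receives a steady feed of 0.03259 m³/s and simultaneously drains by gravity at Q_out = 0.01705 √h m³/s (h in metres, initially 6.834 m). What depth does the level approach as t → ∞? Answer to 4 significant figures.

A dh/dt = Q_in − 0.01705 √h. Steady state requires inflow = outflow:
Q_in = 0.01705 √h_ss ⇒ √h_ss = 0.03259/0.01705 = 1.91144.
h_ss = 1.91144² = 3.65359 m. (Since h₀ = 6.834 m > h_ss, the level will fall toward this value.)

3.654 m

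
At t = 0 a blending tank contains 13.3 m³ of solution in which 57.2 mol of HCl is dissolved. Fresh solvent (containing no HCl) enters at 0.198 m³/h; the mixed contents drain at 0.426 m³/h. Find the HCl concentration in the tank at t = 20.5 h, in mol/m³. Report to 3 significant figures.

2.95 mol/m³

Total volume: dV/dt = Q_in − Q_out = -0.22800 m³/h, so V(t) = 13.3 − 0.22800 t and V(20.5) = 8.6260 m³.
Solute balance: dm/dt = 0 − Q_out C = −Q_out m/V(t).
Separate: dm/m = −Q_out dt/V(t) ⇒ ln(m/m₀) = −(Q_out/(Q_in−Q_out)) ln(V/V₀).
m = m₀ (V₀/V)^(Q_out/(Q_in−Q_out)) = 57.2 × (13.3/8.6260)^(-1.8684) = 25.471 mol.
C = m/V = 25.471/8.6260 = 2.9529 mol/m³.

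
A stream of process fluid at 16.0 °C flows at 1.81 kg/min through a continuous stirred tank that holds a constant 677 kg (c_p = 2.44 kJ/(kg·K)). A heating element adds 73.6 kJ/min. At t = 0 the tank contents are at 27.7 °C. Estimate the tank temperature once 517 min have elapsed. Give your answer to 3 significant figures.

Unsteady energy balance on the tank contents: M c_p dT/dt = ṁ c_p (T_in − T) + 73.6.
Rearrange: dT/dt = (T_ss − T)/τ with τ = M/ṁ = 374.03 min and T_ss = T_in + Q̇/(ṁ c_p) = 32.665 °C.
Integrating: T(t) = T_ss + (T₀ − T_ss) e^(−t/τ).
T(517) = 32.665 + (-4.9652)·e^(−517/374.03) = 32.665 + (-4.9652)·0.25102 = 31.419 °C.

31.4 °C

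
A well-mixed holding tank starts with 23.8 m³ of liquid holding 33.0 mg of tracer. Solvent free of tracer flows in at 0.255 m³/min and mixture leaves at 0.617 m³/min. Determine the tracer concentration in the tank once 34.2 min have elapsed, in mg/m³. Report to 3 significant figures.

Let m(t) be the amount of tracer. Volume: V(t) = V₀ + (Q_in − Q_out) t = 23.8 − 0.36200 t; V(34.2) = 11.420 m³.
Solute balance: dm/dt = 0 − Q_out C = −Q_out m/V(t).
Separate: dm/m = −Q_out dt/V(t) ⇒ ln(m/m₀) = −(Q_out/(Q_in−Q_out)) ln(V/V₀).
m = m₀ (V₀/V)^(Q_out/(Q_in−Q_out)) = 33.0 × (23.8/11.420)^(-1.7044) = 9.4391 mg.
C = m/V = 9.4391/11.420 = 0.82657 mg/m³.

0.827 mg/m³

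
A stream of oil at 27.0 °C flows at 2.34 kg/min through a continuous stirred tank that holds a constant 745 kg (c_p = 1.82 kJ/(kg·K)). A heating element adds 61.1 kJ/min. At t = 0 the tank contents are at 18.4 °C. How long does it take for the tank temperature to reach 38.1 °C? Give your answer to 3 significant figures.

623 min

Energy balance: M c_p dT/dt = ṁ c_p (T_in − T) + 61.1.
τ = M/ṁ = 318.38 min; T_ss = T_in + Q̇/(ṁ c_p) = 41.347 °C.
T(t) = T_ss + (T₀ − T_ss) e^(−t/τ). Set T = 38.1:
e^(−t/τ) = (38.1 − 41.347)/(18.4 − 41.347) = 0.14149
t = −318.38 · ln(0.14149) = 622.59 min.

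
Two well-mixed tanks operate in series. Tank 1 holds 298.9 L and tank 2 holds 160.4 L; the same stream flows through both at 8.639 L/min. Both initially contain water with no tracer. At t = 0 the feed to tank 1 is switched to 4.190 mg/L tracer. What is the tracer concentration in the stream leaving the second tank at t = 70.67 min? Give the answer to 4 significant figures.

3.125 mg/L

Each tank obeys Vᵢ dCᵢ/dt = Q(Cᵢ₋₁ − Cᵢ), so τᵢ = Vᵢ/Q.
τ₁ = 298.9/8.639 = 34.5989 min; τ₂ = 160.4/8.639 = 18.5670 min.
Solving the cascade with C₁(0)=C₂(0)=0 gives C₂(t) = C_in[1 − (τ₁ e^(−t/τ₁) − τ₂ e^(−t/τ₂))/(τ₁ − τ₂)].
At t = 70.67: e^(−t/τ₁) = 0.129698, e^(−t/τ₂) = 0.0222320.
C₂ = 4.190·[1 − (34.5989·0.129698 − 18.5670·0.0222320)/(16.0319)] = 4.190·0.745844 = 3.12509 mg/L.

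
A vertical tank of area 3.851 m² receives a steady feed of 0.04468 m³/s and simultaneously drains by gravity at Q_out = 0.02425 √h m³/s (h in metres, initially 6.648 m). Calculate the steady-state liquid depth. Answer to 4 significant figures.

A dh/dt = Q_in − 0.02425 √h. Steady state requires inflow = outflow:
Q_in = 0.02425 √h_ss ⇒ √h_ss = 0.04468/0.02425 = 1.84247.
h_ss = 1.84247² = 3.39471 m. (Since h₀ = 6.648 m > h_ss, the level will fall toward this value.)

3.395 m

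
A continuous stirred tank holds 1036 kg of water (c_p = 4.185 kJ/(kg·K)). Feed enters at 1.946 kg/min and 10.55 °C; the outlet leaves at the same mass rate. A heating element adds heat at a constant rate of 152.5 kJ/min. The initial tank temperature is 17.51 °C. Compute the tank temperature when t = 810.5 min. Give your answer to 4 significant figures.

M c_p dT/dt = ṁ c_p (T_in − T) + Q̇.
τ = M/ṁ = 532.374 min; T_ss = T_in + Q̇/(ṁ c_p) = 10.55 + 152.5/(1.946·4.185) = 29.2754 °C.
T approaches T_ss exponentially: T(t) = T_ss + (T₀ − T_ss) e^(−t/τ).
T(810.5) = 29.2754 + (-11.7654)·e^(−810.5/532.374) = 29.2754 + (-11.7654)·0.218182 = 26.7084 °C.

26.71 °C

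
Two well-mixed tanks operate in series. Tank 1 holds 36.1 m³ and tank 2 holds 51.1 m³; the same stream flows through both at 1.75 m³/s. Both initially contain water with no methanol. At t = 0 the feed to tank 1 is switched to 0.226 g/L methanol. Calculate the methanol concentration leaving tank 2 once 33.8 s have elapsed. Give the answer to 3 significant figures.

0.0897 g/L

Species balance on tank i: dCᵢ/dt = (Cᵢ₋₁ − Cᵢ)/τᵢ with τᵢ = Vᵢ/Q.
τ₁ = 36.1/1.75 = 20.629 s; τ₂ = 51.1/1.75 = 29.200 s.
Tank 1: C₁ = C_in(1 − e^(−t/τ₁)). Tank 2 (τ₁ ≠ τ₂): C₂ = C_in[1 − (τ₁ e^(−t/τ₁) − τ₂ e^(−t/τ₂))/(τ₁ − τ₂)].
At t = 33.8: e^(−t/τ₁) = 0.19427, e^(−t/τ₂) = 0.31426.
C₂ = 0.226·[1 − (20.629·0.19427 − 29.200·0.31426)/(-8.5714)] = 0.226·0.39696 = 0.089714 g/L.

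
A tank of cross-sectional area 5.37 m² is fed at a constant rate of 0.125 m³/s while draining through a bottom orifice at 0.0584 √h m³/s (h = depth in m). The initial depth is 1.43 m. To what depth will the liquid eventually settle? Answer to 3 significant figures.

4.58 m

Accumulation of liquid (constant cross-section A): A dh/dt = Q_in − 0.0584 √h. At steady state dh/dt = 0:
Q_in = 0.0584 √h_ss ⇒ √h_ss = 0.125/0.0584 = 2.1404.
h_ss = 2.1404² = 4.5814 m. (Since h₀ = 1.43 m < h_ss, the level will rise toward this value.)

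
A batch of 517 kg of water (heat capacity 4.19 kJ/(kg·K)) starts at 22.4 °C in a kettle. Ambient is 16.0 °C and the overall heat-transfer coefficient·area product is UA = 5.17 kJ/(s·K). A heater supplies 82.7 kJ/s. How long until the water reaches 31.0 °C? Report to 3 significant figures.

949 s

Energy balance: M c_p dT/dt = −UA(T − T_amb) + Q̇.
τ = M c_p/UA = 419.00 s; T_ss = T_amb + Q̇/UA = 16.0 + 82.7/5.17 = 31.996 °C.
T(t) = T_ss + (T₀ − T_ss)e^(−t/τ); set T = 31.0:
t = −τ ln[(T − T_ss)/(T₀ − T_ss)] = −419.00 · ln(0.10381) = 949.13 s.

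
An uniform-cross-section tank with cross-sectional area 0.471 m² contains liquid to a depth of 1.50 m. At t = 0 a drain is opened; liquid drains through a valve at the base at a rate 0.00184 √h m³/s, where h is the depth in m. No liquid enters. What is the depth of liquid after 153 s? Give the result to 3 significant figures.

Volume balance on the tank: A dh/dt = −0.00184 √h.
∫ h^(−1/2) dh = −(0.00184/A) ∫ dt, giving 2√h = 2√h₀ − (0.00184/A) t.
√h = √1.50 − 0.00184·153/(2·0.471) = 1.2247 − 0.29885 = 0.92589.
h = 0.92589² = 0.85727 m.

0.857 m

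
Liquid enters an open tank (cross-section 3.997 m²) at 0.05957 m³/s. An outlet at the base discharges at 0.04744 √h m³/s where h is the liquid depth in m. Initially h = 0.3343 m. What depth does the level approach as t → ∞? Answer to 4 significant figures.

Mass balance (ρ constant): A dh/dt = Q_in − 0.04744 √h. At steady state dh/dt = 0:
Q_in = 0.04744 √h_ss ⇒ √h_ss = 0.05957/0.04744 = 1.25569.
h_ss = 1.25569² = 1.57676 m. (Since h₀ = 0.3343 m < h_ss, the level will rise toward this value.)

1.577 m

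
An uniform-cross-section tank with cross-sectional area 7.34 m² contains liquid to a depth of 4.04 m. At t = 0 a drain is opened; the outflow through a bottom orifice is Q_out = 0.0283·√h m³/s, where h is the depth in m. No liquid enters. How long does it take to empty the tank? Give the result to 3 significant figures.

A dh/dt = −Q_out = −0.0283 √h.
This is separable: 2 d(√h)/dt = −0.0283/A, so √h = √h₀ − (0.0283/(2A)) t.
Set h = 0: 2√h₀ = (0.0283/A) t_empty ⇒ t_empty = 2A√h₀/0.0283.
t_empty = 2·7.34·√4.04/0.0283 = 14.680·2.0100/0.0283 = 1042.6 s.

1040 s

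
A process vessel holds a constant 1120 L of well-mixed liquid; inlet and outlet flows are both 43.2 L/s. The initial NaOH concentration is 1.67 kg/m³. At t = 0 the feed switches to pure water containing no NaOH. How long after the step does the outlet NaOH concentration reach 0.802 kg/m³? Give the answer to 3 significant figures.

19.0 s

Species balance: V dC/dt = Q(C_in − C) ⇒ τ = V/Q = 25.926 s.
C(t) = C_in + (C₀ − C_in) e^(−t/τ). Set C = 0.802 and solve for t:
e^(−t/τ) = (C − C_in)/(C₀ − C_in) = (0.802 − 0)/(1.67 − 0) = 0.48024
t = −τ ln(…) = 25.926 × 0.73347 = 19.016 s.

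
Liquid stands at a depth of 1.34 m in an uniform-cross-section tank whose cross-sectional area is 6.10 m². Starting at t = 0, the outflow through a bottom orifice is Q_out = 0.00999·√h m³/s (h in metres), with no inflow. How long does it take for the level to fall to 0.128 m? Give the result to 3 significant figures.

977 s

Accumulation of liquid (constant cross-section A): A dh/dt = −0.00999 √h.
This is separable: 2 d(√h)/dt = −0.00999/A, so √h = √h₀ − (0.00999/(2A)) t.
t = 2A(√h₀ − √h)/0.00999 = 2·6.10·(√1.34 − √0.128)/0.00999
  = 12.200 × (1.1576 − 0.35777) / 0.00999 = 976.75 s.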